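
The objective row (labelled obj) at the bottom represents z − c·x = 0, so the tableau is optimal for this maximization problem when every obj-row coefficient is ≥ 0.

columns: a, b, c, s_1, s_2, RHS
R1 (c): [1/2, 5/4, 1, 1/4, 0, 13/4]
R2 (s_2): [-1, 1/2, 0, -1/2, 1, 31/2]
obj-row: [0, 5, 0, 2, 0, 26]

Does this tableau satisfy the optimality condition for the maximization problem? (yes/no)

yes

Every obj-row coefficient is ≥ 0, so the tableau is optimal.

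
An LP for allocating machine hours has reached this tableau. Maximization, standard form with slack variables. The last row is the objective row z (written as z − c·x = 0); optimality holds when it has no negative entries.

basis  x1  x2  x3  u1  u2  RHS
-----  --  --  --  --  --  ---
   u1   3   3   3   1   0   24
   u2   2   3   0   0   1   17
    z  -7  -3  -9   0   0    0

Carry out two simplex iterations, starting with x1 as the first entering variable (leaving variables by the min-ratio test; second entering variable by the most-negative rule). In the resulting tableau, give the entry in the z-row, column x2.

Ratio test on column x1 — row 1: 24/3 = 8; row 2: 17/2 = 17/2. Minimum is 8 at row 1 (u1 leaves); pivot element 3.
Divide row 1 by 3; eliminate column x1 from the other rows.
Second iteration: most negative z-row entry is -2 in column x3, so x3 enters.
Ratio test on column x3 — row 1: 8/1 = 8; row 2: entry -2 ≤ 0. Minimum is 8 at row 1 (x1 leaves); pivot element 1.
Divide row 1 by 1; eliminate column x3 from the other rows.
After both pivots, the entry at the z-row, column x2 is 6.

6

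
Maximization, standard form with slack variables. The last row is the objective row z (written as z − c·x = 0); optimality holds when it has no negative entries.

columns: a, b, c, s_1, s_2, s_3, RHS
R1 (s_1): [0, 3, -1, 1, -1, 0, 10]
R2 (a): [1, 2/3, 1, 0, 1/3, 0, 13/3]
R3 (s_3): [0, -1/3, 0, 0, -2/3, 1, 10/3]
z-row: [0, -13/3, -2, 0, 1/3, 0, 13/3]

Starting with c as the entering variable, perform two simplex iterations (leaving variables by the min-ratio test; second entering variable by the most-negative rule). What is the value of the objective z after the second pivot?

Ratio test on column c — row 1: entry -1 ≤ 0; row 2: (13/3)/1 = 13/3; row 3: entry 0 ≤ 0. Minimum is 13/3 at row 2 (a leaves); pivot element 1.
Pivot on row 2; the z-row RHS becomes 13/3 − (-2)·(13/3) = 13.
Next entering variable (most negative z-row entry -3): b.
Ratio test on column b — row 1: (43/3)/(11/3) = 43/11; row 2: (13/3)/(2/3) = 13/2; row 3: entry -1/3 ≤ 0. Minimum is 43/11 at row 1 (s_1 leaves); pivot element 11/3.
After the second pivot the z-row RHS is 13 − (-3)·(43/11) = 272/11.

272/11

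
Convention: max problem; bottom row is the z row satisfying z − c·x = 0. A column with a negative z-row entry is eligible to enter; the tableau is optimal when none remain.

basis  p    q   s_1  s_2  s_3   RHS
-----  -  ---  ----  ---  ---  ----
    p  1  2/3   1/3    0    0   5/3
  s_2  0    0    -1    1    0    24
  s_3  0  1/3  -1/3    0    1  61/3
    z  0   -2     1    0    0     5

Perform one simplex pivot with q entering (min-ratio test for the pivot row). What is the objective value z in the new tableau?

10

Ratio test on column q — row 1: (5/3)/(2/3) = 5/2; row 2: entry 0 ≤ 0; row 3: (61/3)/(1/3) = 61. Minimum is 5/2 at row 1 (p leaves); pivot element 2/3.
Pivot on row 1; the z-row RHS becomes 5 − (-2)·(5/2) = 10.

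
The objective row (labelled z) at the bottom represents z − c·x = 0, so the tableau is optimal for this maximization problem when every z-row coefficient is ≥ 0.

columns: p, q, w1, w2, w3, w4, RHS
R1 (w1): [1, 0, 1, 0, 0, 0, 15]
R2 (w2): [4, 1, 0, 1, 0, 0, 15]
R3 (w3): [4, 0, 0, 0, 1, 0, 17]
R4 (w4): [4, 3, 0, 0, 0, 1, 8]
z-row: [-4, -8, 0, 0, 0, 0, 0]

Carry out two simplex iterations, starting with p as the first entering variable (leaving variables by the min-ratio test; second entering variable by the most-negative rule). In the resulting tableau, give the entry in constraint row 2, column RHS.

Ratio test on column p — row 1: 15/1 = 15; row 2: 15/4 = 15/4; row 3: 17/4 = 17/4; row 4: 8/4 = 2. Minimum is 2 at row 4 (w4 leaves); pivot element 4.
Divide row 4 by 4; eliminate column p from the other rows.
Second iteration: most negative z-row entry is -5 in column q, so q enters.
Ratio test on column q — row 1: entry -3/4 ≤ 0; row 2: entry -2 ≤ 0; row 3: entry -3 ≤ 0; row 4: 2/(3/4) = 8/3. Minimum is 8/3 at row 4 (p leaves); pivot element 3/4.
Divide row 4 by 3/4; eliminate column q from the other rows.
After both pivots, the entry at constraint row 2, column RHS is 37/3.

37/3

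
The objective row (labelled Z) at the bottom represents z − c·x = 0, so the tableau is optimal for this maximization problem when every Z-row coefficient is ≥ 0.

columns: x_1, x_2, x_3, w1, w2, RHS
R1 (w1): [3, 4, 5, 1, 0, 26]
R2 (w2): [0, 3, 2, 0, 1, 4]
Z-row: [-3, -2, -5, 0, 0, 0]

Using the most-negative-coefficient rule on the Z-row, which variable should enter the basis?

Negative Z-row entries: x_1: -3, x_2: -2, x_3: -5.
The most negative is -5 in column x_3, so x_3 enters.

x_3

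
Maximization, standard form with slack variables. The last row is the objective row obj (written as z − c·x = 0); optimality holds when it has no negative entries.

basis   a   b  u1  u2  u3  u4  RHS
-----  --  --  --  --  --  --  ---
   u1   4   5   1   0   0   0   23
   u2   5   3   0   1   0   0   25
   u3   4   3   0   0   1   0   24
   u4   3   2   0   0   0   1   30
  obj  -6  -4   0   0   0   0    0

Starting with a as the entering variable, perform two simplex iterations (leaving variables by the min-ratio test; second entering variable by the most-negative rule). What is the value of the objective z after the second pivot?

Ratio test on column a — row 1: 23/4 = 23/4; row 2: 25/5 = 5; row 3: 24/4 = 6; row 4: 30/3 = 10. Minimum is 5 at row 2 (u2 leaves); pivot element 5.
Pivot on row 2; the obj-row RHS becomes 0 − (-6)·5 = 30.
Next entering variable (most negative obj-row entry -2/5): b.
Ratio test on column b — row 1: 3/(13/5) = 15/13; row 2: 5/(3/5) = 25/3; row 3: 4/(3/5) = 20/3; row 4: 15/(1/5) = 75. Minimum is 15/13 at row 1 (u1 leaves); pivot element 13/5.
After the second pivot the obj-row RHS is 30 − (-2/5)·(15/13) = 396/13.

396/13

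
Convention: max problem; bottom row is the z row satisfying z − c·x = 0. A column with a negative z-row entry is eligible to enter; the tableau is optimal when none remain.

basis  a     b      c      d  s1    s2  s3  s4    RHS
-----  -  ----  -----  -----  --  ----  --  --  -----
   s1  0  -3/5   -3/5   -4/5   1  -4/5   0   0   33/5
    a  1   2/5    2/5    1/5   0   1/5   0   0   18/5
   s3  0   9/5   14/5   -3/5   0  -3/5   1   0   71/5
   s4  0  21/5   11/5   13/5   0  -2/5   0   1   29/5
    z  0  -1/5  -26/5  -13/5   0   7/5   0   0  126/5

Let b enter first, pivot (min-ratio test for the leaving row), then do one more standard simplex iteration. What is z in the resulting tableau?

428/11

Ratio test on column b — row 1: entry -3/5 ≤ 0; row 2: (18/5)/(2/5) = 9; row 3: (71/5)/(9/5) = 71/9; row 4: (29/5)/(21/5) = 29/21. Minimum is 29/21 at row 4 (s4 leaves); pivot element 21/5.
Pivot on row 4; the z-row RHS becomes 126/5 − (-1/5)·(29/21) = 535/21.
Next entering variable (most negative z-row entry -107/21): c.
Ratio test on column c — row 1: entry -2/7 ≤ 0; row 2: (64/21)/(4/21) = 16; row 3: (82/7)/(13/7) = 82/13; row 4: (29/21)/(11/21) = 29/11. Minimum is 29/11 at row 4 (b leaves); pivot element 11/21.
After the second pivot the z-row RHS is 535/21 − (-107/21)·(29/11) = 428/11.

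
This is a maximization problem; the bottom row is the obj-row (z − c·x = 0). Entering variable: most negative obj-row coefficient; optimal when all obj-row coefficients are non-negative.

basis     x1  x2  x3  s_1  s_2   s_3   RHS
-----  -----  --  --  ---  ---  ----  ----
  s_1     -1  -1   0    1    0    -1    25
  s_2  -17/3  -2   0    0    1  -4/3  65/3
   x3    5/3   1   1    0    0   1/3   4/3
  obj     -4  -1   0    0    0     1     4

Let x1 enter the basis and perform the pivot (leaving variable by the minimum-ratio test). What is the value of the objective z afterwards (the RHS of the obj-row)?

Ratio test on column x1 — row 1: entry -1 ≤ 0; row 2: entry -17/3 ≤ 0; row 3: (4/3)/(5/3) = 4/5. Minimum is 4/5 at row 3 (x3 leaves); pivot element 5/3.
Pivot on row 3; the obj-row RHS becomes 4 − (-4)·(4/5) = 36/5.

36/5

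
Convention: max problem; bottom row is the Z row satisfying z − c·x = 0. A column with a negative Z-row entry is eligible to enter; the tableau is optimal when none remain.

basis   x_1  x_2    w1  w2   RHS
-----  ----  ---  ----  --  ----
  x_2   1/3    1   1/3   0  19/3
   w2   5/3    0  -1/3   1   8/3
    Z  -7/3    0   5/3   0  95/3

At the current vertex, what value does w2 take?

w2 is basic (row 2); its value is the RHS of that row, 8/3.

8/3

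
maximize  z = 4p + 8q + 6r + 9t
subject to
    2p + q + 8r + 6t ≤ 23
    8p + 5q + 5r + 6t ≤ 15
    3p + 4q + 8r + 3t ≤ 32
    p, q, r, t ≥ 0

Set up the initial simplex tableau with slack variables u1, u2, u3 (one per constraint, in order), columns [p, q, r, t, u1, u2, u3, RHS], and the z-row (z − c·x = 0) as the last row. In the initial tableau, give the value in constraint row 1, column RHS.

23

The RHS of constraint 1 is b_1 = 23.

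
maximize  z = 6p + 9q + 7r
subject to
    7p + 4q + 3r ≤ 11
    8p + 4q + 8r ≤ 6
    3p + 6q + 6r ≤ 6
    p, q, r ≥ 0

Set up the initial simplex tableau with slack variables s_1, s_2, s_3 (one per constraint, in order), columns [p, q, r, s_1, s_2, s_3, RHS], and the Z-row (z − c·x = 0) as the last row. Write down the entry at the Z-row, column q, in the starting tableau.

-9

The Z-row carries the negated objective coefficients: the q entry is -9.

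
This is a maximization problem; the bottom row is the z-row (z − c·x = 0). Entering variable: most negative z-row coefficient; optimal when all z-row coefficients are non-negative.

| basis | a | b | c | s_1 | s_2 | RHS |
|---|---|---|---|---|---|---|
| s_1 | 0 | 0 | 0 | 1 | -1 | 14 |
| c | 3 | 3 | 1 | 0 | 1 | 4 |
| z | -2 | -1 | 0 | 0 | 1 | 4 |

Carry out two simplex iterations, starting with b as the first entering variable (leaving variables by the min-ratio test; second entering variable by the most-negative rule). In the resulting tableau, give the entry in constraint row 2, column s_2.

1/3

Ratio test on column b — row 1: entry 0 ≤ 0; row 2: 4/3 = 4/3. Minimum is 4/3 at row 2 (c leaves); pivot element 3.
Divide row 2 by 3; eliminate column b from the other rows.
Second iteration: most negative z-row entry is -1 in column a, so a enters.
Ratio test on column a — row 1: entry 0 ≤ 0; row 2: (4/3)/1 = 4/3. Minimum is 4/3 at row 2 (b leaves); pivot element 1.
Divide row 2 by 1; eliminate column a from the other rows.
After both pivots, the entry at constraint row 2, column s_2 is 1/3.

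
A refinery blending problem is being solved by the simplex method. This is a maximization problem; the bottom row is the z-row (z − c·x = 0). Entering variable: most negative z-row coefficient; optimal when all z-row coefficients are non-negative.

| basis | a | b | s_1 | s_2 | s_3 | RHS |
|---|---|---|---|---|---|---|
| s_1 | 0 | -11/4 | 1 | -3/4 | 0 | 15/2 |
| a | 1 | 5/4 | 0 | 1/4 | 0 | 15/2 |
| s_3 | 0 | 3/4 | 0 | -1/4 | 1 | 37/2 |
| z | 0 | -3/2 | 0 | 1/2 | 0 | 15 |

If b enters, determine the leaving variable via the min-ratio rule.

Column b entries and ratios — s_1: -11/4 ≤ 0, skip; a: (15/2)/(5/4) = 6; s_3: (37/2)/(3/4) = 74/3.
Smallest ratio is 6 in the row of a, so a leaves.

a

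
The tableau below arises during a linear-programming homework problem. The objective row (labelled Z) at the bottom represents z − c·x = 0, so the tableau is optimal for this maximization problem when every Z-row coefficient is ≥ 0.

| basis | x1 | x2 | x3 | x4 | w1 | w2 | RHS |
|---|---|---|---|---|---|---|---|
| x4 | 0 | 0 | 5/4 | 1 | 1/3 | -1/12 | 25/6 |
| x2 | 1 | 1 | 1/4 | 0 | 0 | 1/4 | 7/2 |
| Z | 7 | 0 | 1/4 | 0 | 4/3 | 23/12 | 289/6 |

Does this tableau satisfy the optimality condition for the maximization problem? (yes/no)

yes

Every Z-row coefficient is ≥ 0, so the tableau is optimal.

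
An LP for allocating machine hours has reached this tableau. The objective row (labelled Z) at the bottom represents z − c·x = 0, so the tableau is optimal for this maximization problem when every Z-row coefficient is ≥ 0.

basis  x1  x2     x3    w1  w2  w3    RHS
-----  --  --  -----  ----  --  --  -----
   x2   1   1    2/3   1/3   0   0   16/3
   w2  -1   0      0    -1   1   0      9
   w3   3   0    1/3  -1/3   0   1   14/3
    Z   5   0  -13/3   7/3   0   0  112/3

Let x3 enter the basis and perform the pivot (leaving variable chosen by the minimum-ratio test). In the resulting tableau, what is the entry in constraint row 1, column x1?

Ratio test on column x3 — row 1: (16/3)/(2/3) = 8; row 2: entry 0 ≤ 0; row 3: (14/3)/(1/3) = 14. Minimum is 8 at row 1 (x2 leaves); pivot element 2/3.
Divide row 1 by 2/3; eliminate column x3 from the other rows.
In the new row 1, the x1 entry is the old entry divided by the pivot: 1/(2/3) = 3/2.

3/2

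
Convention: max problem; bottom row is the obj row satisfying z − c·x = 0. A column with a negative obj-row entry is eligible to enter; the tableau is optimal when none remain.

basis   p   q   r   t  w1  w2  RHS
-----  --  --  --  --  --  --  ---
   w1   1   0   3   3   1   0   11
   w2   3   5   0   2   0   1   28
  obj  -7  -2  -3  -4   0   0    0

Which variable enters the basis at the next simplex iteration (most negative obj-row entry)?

p

Negative obj-row entries: p: -7, q: -2, r: -3, t: -4.
The most negative is -7 in column p, so p enters.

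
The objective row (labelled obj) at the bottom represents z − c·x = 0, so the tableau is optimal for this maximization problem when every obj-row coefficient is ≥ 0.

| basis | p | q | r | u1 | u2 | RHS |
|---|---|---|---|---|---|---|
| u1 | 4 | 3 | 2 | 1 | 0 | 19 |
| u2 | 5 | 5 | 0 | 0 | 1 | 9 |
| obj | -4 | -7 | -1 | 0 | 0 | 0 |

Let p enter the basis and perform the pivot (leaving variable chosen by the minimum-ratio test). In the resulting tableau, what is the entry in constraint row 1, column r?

2

Ratio test on column p — row 1: 19/4 = 19/4; row 2: 9/5 = 9/5. Minimum is 9/5 at row 2 (u2 leaves); pivot element 5.
Divide row 2 by 5; eliminate column p from the other rows.
Row 1 update in column r: 2 − 4·0 = 2.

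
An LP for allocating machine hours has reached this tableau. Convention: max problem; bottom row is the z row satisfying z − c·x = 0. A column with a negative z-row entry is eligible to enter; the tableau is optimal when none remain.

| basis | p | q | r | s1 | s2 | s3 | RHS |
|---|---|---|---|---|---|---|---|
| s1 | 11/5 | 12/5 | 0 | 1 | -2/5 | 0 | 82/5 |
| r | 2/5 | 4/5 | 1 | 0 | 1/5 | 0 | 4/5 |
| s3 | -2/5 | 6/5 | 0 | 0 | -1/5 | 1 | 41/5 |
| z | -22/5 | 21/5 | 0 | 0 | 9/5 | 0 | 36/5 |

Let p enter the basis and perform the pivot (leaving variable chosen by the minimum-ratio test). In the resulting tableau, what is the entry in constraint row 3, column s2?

0

Ratio test on column p — row 1: (82/5)/(11/5) = 82/11; row 2: (4/5)/(2/5) = 2; row 3: entry -2/5 ≤ 0. Minimum is 2 at row 2 (r leaves); pivot element 2/5.
Divide row 2 by 2/5; eliminate column p from the other rows.
Row 3 update in column s2: -1/5 − (-2/5)·(1/2) = 0.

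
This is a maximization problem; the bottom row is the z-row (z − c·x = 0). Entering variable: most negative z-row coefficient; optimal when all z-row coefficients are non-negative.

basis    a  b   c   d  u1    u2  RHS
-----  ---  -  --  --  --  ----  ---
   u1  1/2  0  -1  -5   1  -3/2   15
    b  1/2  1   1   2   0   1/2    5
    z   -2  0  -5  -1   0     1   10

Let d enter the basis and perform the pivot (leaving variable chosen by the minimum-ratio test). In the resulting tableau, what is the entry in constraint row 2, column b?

1/2

Ratio test on column d — row 1: entry -5 ≤ 0; row 2: 5/2 = 5/2. Minimum is 5/2 at row 2 (b leaves); pivot element 2.
Divide row 2 by 2; eliminate column d from the other rows.
In the new row 2, the b entry is the old entry divided by the pivot: 1/2 = 1/2.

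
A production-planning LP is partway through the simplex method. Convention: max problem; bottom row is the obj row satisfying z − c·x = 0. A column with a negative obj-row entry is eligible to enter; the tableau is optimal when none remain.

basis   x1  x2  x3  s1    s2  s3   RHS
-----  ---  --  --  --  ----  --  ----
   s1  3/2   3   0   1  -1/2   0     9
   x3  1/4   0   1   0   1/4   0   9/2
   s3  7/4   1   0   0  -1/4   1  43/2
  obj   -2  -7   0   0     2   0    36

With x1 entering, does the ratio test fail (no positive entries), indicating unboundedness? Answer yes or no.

Column x1 has positive entries in row(s) 1, 2, 3, so the ratio test bounds it — not unbounded.

no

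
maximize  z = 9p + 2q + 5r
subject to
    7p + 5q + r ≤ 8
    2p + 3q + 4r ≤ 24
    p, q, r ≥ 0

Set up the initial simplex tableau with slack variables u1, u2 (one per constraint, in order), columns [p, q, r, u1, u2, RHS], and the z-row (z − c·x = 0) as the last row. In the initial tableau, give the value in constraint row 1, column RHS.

8

The RHS of constraint 1 is b_1 = 8.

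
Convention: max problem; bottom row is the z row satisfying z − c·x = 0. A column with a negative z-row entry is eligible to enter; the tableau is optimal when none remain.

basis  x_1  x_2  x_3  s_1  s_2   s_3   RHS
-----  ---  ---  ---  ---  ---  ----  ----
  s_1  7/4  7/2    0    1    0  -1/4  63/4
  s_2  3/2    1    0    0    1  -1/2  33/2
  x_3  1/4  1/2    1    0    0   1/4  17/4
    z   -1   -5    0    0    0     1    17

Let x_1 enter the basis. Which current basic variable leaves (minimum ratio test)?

s_1

Column x_1 entries and ratios — s_1: (63/4)/(7/4) = 9; s_2: (33/2)/(3/2) = 11; x_3: (17/4)/(1/4) = 17.
Smallest ratio is 9 in the row of s_1, so s_1 leaves.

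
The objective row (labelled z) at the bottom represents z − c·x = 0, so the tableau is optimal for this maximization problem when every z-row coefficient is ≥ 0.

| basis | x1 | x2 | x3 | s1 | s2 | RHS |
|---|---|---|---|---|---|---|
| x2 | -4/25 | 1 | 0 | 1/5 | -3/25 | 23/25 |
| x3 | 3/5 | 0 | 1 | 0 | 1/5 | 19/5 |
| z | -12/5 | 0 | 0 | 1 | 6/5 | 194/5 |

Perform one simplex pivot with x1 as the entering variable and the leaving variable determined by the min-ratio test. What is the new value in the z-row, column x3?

4

Ratio test on column x1 — row 1: entry -4/25 ≤ 0; row 2: (19/5)/(3/5) = 19/3. Minimum is 19/3 at row 2 (x3 leaves); pivot element 3/5.
Divide row 2 by 3/5; eliminate column x1 from the other rows.
z-row update in column x3: 0 − (-12/5)·(5/3) = 4.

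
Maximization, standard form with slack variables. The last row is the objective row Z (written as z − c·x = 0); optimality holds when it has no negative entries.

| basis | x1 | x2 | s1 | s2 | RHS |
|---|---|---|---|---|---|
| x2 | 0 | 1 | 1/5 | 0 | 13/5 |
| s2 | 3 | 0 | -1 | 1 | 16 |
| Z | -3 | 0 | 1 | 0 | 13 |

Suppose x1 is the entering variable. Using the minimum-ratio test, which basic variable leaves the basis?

Column x1 entries and ratios — x2: 0 ≤ 0, skip; s2: 16/3 = 16/3.
Smallest ratio is 16/3 in the row of s2, so s2 leaves.

s2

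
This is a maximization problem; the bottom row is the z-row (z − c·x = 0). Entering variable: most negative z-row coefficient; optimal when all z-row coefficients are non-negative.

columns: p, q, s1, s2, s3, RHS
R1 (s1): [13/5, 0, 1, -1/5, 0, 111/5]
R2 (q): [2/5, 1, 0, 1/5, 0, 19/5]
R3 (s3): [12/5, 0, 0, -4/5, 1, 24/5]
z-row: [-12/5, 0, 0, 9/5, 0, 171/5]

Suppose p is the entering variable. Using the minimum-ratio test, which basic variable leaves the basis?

s3

Column p entries and ratios — s1: (111/5)/(13/5) = 111/13; q: (19/5)/(2/5) = 19/2; s3: (24/5)/(12/5) = 2.
Smallest ratio is 2 in the row of s3, so s3 leaves.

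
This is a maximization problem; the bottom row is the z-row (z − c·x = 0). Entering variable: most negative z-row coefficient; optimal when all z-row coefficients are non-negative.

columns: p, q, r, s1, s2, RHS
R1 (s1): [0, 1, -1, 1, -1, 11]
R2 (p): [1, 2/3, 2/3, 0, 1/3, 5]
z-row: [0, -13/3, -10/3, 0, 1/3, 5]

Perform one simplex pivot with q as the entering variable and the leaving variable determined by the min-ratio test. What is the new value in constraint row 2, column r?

Ratio test on column q — row 1: 11/1 = 11; row 2: 5/(2/3) = 15/2. Minimum is 15/2 at row 2 (p leaves); pivot element 2/3.
Divide row 2 by 2/3; eliminate column q from the other rows.
In the new row 2, the r entry is the old entry divided by the pivot: (2/3)/(2/3) = 1.

1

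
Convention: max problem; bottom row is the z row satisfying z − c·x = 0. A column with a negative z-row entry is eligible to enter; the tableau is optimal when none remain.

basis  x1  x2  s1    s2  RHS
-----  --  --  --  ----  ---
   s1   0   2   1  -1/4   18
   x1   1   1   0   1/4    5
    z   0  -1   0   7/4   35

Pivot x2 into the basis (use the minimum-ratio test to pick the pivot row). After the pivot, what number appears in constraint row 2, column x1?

1

Ratio test on column x2 — row 1: 18/2 = 9; row 2: 5/1 = 5. Minimum is 5 at row 2 (x1 leaves); pivot element 1.
Divide row 2 by 1; eliminate column x2 from the other rows.
In the new row 2, the x1 entry is the old entry divided by the pivot: 1/1 = 1.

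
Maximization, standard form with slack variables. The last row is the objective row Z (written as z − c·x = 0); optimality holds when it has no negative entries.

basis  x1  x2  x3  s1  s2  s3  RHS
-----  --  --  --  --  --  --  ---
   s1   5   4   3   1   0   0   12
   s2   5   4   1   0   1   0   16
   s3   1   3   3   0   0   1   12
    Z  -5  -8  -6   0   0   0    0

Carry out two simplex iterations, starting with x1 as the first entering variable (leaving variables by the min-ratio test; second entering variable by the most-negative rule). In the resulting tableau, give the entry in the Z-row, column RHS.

Ratio test on column x1 — row 1: 12/5 = 12/5; row 2: 16/5 = 16/5; row 3: 12/1 = 12. Minimum is 12/5 at row 1 (s1 leaves); pivot element 5.
Divide row 1 by 5; eliminate column x1 from the other rows.
Second iteration: most negative Z-row entry is -4 in column x2, so x2 enters.
Ratio test on column x2 — row 1: (12/5)/(4/5) = 3; row 2: entry 0 ≤ 0; row 3: (48/5)/(11/5) = 48/11. Minimum is 3 at row 1 (x1 leaves); pivot element 4/5.
Divide row 1 by 4/5; eliminate column x2 from the other rows.
After both pivots, the entry at the Z-row, column RHS is 24.

24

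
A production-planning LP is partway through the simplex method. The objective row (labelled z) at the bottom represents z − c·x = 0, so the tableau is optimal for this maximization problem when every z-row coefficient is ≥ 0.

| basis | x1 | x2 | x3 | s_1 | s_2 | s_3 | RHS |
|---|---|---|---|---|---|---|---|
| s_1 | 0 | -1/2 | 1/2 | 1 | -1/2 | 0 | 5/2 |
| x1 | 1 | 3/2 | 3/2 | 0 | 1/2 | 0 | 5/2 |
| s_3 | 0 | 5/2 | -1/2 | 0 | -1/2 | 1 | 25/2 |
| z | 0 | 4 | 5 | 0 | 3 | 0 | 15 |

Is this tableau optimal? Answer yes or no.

Every z-row coefficient is ≥ 0, so the tableau is optimal.

yes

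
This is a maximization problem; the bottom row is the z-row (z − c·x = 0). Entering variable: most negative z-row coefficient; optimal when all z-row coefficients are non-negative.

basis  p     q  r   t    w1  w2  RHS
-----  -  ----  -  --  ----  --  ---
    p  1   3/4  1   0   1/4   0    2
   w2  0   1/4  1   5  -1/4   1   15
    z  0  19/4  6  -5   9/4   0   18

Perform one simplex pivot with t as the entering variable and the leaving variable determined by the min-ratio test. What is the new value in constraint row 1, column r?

Ratio test on column t — row 1: entry 0 ≤ 0; row 2: 15/5 = 3. Minimum is 3 at row 2 (w2 leaves); pivot element 5.
Divide row 2 by 5; eliminate column t from the other rows.
Row 1 update in column r: 1 − 0·(1/5) = 1.

1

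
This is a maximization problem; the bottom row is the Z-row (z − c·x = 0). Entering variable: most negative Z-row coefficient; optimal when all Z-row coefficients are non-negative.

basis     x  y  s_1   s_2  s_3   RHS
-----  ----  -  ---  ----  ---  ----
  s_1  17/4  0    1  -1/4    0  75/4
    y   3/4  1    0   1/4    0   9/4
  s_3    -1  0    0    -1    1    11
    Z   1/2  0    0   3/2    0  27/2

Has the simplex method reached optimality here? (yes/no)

Every Z-row coefficient is ≥ 0, so the tableau is optimal.

yes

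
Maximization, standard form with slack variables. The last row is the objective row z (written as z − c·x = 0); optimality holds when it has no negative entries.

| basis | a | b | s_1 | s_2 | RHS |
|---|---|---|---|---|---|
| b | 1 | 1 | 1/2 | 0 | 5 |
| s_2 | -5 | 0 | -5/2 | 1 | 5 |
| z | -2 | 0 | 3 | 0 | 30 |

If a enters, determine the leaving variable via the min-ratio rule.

Column a entries and ratios — b: 5/1 = 5; s_2: -5 ≤ 0, skip.
Smallest ratio is 5 in the row of b, so b leaves.

b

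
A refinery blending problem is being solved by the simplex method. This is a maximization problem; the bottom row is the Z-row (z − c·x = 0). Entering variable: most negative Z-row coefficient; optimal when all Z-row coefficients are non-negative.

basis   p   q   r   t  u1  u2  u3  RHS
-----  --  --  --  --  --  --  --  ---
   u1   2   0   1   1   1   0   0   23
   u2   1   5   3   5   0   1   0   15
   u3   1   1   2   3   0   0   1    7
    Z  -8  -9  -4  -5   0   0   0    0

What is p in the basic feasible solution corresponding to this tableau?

p is not in the basis, so in the current basic feasible solution p = 0.

0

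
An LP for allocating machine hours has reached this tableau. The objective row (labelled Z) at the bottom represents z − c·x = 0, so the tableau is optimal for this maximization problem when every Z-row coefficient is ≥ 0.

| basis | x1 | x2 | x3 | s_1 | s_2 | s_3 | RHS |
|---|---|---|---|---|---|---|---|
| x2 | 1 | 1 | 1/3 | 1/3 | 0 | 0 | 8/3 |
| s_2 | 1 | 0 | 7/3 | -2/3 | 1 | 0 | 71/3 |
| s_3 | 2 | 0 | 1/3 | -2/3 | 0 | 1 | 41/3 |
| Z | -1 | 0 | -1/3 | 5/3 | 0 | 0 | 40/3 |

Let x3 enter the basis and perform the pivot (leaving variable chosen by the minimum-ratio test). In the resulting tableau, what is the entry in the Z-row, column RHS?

Ratio test on column x3 — row 1: (8/3)/(1/3) = 8; row 2: (71/3)/(7/3) = 71/7; row 3: (41/3)/(1/3) = 41. Minimum is 8 at row 1 (x2 leaves); pivot element 1/3.
Divide row 1 by 1/3; eliminate column x3 from the other rows.
Z-row update in column RHS: 40/3 − (-1/3)·8 = 16.

16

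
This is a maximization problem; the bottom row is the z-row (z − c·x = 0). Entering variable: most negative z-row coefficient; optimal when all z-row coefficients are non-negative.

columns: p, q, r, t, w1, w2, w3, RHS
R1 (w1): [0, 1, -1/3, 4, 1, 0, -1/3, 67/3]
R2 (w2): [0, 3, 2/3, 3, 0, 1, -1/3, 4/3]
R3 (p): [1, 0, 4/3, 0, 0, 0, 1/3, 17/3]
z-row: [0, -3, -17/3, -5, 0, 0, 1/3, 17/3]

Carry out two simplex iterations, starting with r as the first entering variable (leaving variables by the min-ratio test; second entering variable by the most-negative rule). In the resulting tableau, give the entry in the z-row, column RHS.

Ratio test on column r — row 1: entry -1/3 ≤ 0; row 2: (4/3)/(2/3) = 2; row 3: (17/3)/(4/3) = 17/4. Minimum is 2 at row 2 (w2 leaves); pivot element 2/3.
Divide row 2 by 2/3; eliminate column r from the other rows.
Second iteration: most negative z-row entry is -5/2 in column w3, so w3 enters.
Ratio test on column w3 — row 1: entry -1/2 ≤ 0; row 2: entry -1/2 ≤ 0; row 3: 3/1 = 3. Minimum is 3 at row 3 (p leaves); pivot element 1.
Divide row 3 by 1; eliminate column w3 from the other rows.
After both pivots, the entry at the z-row, column RHS is 49/2.

49/2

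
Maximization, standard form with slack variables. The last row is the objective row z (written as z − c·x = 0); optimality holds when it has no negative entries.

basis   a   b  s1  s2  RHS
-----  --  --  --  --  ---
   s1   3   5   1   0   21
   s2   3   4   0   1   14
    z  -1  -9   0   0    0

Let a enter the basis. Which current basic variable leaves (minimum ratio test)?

s2

Column a entries and ratios — s1: 21/3 = 7; s2: 14/3 = 14/3.
Smallest ratio is 14/3 in the row of s2, so s2 leaves.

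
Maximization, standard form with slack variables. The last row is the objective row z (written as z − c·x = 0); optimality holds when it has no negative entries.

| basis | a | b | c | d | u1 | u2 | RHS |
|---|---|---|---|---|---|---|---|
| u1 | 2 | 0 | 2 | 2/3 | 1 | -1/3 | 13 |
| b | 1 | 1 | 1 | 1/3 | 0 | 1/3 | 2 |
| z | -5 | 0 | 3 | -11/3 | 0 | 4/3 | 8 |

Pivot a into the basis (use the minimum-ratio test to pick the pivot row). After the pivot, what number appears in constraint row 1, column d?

Ratio test on column a — row 1: 13/2 = 13/2; row 2: 2/1 = 2. Minimum is 2 at row 2 (b leaves); pivot element 1.
Divide row 2 by 1; eliminate column a from the other rows.
Row 1 update in column d: 2/3 − 2·(1/3) = 0.

0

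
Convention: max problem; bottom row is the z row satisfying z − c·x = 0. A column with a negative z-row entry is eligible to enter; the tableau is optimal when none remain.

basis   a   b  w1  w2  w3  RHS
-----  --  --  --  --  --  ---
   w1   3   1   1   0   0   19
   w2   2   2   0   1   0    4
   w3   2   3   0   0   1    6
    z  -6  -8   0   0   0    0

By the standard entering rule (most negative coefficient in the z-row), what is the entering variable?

b

Negative z-row entries: a: -6, b: -8.
The most negative is -8 in column b, so b enters.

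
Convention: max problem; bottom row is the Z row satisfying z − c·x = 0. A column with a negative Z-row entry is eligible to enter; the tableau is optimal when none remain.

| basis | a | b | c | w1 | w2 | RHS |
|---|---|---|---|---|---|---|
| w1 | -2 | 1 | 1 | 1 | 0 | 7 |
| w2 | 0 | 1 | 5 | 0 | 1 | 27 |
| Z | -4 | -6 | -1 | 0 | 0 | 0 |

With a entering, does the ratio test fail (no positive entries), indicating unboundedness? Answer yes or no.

Every constraint-row entry in column a is ≤ 0, so increasing a is unbounded.

yes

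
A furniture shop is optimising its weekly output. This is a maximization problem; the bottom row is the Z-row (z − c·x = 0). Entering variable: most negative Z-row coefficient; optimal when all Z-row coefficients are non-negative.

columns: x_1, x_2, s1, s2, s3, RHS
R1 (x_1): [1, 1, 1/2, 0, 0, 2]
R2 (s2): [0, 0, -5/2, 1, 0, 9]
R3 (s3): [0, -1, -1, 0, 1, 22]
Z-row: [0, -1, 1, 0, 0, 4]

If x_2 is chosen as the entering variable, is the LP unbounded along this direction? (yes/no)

no

Column x_2 has positive entries in row(s) 1, so the ratio test bounds it — not unbounded.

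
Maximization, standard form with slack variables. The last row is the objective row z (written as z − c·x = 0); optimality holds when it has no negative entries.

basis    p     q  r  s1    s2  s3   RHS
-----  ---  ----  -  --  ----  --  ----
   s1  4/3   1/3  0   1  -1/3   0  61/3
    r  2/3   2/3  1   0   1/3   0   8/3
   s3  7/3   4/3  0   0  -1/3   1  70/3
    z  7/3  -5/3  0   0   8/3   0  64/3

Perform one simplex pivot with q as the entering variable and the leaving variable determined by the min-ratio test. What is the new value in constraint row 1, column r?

-1/2

Ratio test on column q — row 1: (61/3)/(1/3) = 61; row 2: (8/3)/(2/3) = 4; row 3: (70/3)/(4/3) = 35/2. Minimum is 4 at row 2 (r leaves); pivot element 2/3.
Divide row 2 by 2/3; eliminate column q from the other rows.
Row 1 update in column r: 0 − (1/3)·(3/2) = -1/2.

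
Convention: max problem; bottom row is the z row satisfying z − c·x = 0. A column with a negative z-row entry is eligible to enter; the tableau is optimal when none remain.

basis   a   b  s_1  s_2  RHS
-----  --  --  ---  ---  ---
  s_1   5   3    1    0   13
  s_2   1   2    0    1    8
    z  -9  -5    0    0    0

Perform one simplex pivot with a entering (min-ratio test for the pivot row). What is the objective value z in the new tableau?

Ratio test on column a — row 1: 13/5 = 13/5; row 2: 8/1 = 8. Minimum is 13/5 at row 1 (s_1 leaves); pivot element 5.
Pivot on row 1; the z-row RHS becomes 0 − (-9)·(13/5) = 117/5.

117/5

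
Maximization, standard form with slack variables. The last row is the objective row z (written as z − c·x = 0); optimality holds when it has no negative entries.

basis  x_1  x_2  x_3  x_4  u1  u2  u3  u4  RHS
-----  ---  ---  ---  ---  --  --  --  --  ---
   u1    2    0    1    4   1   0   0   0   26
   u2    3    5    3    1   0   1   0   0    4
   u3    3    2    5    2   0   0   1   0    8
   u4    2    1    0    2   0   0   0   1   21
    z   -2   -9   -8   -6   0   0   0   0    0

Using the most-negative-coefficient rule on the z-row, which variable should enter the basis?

Negative z-row entries: x_1: -2, x_2: -9, x_3: -8, x_4: -6.
The most negative is -9 in column x_2, so x_2 enters.

x_2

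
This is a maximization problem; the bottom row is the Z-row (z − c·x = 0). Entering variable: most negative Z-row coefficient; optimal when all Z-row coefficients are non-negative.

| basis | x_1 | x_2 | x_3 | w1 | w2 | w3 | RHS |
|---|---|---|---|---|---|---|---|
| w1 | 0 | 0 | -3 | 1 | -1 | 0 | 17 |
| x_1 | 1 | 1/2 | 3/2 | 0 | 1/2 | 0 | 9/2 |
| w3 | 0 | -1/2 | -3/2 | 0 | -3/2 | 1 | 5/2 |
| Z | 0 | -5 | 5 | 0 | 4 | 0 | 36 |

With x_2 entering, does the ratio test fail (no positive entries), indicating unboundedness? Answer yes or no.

Column x_2 has positive entries in row(s) 2, so the ratio test bounds it — not unbounded.

no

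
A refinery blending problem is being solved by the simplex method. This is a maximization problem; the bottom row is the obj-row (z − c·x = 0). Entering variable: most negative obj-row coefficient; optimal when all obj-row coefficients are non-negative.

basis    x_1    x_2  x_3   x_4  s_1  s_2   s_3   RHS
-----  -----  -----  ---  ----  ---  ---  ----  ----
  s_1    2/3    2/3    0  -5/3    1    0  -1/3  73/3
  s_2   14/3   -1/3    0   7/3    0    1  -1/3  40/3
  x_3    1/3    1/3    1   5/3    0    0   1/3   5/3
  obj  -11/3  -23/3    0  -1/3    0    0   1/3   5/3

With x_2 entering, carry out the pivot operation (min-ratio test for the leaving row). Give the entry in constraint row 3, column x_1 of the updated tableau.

Ratio test on column x_2 — row 1: (73/3)/(2/3) = 73/2; row 2: entry -1/3 ≤ 0; row 3: (5/3)/(1/3) = 5. Minimum is 5 at row 3 (x_3 leaves); pivot element 1/3.
Divide row 3 by 1/3; eliminate column x_2 from the other rows.
In the new row 3, the x_1 entry is the old entry divided by the pivot: (1/3)/(1/3) = 1.

1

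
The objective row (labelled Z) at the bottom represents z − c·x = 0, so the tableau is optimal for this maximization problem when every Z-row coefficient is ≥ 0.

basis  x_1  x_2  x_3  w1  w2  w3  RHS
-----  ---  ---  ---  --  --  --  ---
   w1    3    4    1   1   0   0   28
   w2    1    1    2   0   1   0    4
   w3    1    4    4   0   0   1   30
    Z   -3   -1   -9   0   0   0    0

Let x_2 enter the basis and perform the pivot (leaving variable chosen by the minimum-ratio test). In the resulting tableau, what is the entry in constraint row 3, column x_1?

Ratio test on column x_2 — row 1: 28/4 = 7; row 2: 4/1 = 4; row 3: 30/4 = 15/2. Minimum is 4 at row 2 (w2 leaves); pivot element 1.
Divide row 2 by 1; eliminate column x_2 from the other rows.
Row 3 update in column x_1: 1 − 4·1 = -3.

-3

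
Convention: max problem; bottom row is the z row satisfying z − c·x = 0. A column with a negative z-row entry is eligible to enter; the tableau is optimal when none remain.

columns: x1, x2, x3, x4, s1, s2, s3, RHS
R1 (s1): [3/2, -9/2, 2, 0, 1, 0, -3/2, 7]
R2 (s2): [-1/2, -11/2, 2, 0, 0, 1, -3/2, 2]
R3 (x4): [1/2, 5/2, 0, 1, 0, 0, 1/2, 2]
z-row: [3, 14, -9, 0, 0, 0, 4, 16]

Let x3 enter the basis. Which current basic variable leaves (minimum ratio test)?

Column x3 entries and ratios — s1: 7/2 = 7/2; s2: 2/2 = 1; x4: 0 ≤ 0, skip.
Smallest ratio is 1 in the row of s2, so s2 leaves.

s2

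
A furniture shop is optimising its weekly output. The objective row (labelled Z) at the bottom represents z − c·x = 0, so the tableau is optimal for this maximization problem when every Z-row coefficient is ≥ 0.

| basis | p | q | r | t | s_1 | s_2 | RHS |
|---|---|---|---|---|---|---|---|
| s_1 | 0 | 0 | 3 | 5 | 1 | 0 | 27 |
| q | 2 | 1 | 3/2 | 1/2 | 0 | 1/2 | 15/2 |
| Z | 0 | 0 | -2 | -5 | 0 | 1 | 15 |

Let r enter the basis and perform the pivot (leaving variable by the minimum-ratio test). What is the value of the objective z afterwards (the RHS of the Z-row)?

25

Ratio test on column r — row 1: 27/3 = 9; row 2: (15/2)/(3/2) = 5. Minimum is 5 at row 2 (q leaves); pivot element 3/2.
Pivot on row 2; the Z-row RHS becomes 15 − (-2)·5 = 25.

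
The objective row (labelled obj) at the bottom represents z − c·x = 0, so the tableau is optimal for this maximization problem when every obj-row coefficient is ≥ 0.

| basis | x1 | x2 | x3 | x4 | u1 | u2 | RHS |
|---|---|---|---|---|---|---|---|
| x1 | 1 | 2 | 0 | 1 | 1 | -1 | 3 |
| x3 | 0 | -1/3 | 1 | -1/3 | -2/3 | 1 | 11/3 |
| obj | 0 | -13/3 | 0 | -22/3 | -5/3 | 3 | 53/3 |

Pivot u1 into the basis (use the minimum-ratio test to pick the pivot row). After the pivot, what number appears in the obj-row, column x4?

Ratio test on column u1 — row 1: 3/1 = 3; row 2: entry -2/3 ≤ 0. Minimum is 3 at row 1 (x1 leaves); pivot element 1.
Divide row 1 by 1; eliminate column u1 from the other rows.
obj-row update in column x4: -22/3 − (-5/3)·1 = -17/3.

-17/3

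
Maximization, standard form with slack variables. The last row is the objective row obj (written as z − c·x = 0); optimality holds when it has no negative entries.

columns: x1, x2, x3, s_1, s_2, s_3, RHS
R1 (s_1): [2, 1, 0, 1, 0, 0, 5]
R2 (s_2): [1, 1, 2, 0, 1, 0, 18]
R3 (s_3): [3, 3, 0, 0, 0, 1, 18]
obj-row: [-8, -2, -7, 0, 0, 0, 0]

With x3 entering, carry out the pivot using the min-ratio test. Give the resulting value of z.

63

Ratio test on column x3 — row 1: entry 0 ≤ 0; row 2: 18/2 = 9; row 3: entry 0 ≤ 0. Minimum is 9 at row 2 (s_2 leaves); pivot element 2.
Pivot on row 2; the obj-row RHS becomes 0 − (-7)·9 = 63.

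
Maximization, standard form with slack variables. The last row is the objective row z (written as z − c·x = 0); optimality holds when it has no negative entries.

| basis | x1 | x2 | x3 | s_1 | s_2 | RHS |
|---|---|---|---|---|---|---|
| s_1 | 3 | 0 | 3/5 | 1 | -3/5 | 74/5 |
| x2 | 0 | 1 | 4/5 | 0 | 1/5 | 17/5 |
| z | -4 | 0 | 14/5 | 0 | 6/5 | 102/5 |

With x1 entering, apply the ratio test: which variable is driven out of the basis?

Column x1 entries and ratios — s_1: (74/5)/3 = 74/15; x2: 0 ≤ 0, skip.
Smallest ratio is 74/15 in the row of s_1, so s_1 leaves.

s_1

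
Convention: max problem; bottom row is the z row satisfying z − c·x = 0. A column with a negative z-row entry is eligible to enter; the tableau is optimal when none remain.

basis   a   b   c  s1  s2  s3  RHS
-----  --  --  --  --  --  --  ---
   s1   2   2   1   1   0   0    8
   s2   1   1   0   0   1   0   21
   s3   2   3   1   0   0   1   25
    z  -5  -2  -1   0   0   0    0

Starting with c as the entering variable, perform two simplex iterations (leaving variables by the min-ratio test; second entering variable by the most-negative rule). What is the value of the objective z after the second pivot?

Ratio test on column c — row 1: 8/1 = 8; row 2: entry 0 ≤ 0; row 3: 25/1 = 25. Minimum is 8 at row 1 (s1 leaves); pivot element 1.
Pivot on row 1; the z-row RHS becomes 0 − (-1)·8 = 8.
Next entering variable (most negative z-row entry -3): a.
Ratio test on column a — row 1: 8/2 = 4; row 2: 21/1 = 21; row 3: entry 0 ≤ 0. Minimum is 4 at row 1 (c leaves); pivot element 2.
After the second pivot the z-row RHS is 8 − (-3)·4 = 20.

20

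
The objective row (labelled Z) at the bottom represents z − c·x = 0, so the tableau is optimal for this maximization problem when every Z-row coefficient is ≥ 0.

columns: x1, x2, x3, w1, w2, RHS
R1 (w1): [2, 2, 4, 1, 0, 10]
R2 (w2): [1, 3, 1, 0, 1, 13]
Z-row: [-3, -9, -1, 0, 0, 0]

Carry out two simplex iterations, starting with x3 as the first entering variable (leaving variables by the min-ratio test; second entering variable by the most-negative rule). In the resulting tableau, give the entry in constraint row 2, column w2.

Ratio test on column x3 — row 1: 10/4 = 5/2; row 2: 13/1 = 13. Minimum is 5/2 at row 1 (w1 leaves); pivot element 4.
Divide row 1 by 4; eliminate column x3 from the other rows.
Second iteration: most negative Z-row entry is -17/2 in column x2, so x2 enters.
Ratio test on column x2 — row 1: (5/2)/(1/2) = 5; row 2: (21/2)/(5/2) = 21/5. Minimum is 21/5 at row 2 (w2 leaves); pivot element 5/2.
Divide row 2 by 5/2; eliminate column x2 from the other rows.
After both pivots, the entry at constraint row 2, column w2 is 2/5.

2/5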